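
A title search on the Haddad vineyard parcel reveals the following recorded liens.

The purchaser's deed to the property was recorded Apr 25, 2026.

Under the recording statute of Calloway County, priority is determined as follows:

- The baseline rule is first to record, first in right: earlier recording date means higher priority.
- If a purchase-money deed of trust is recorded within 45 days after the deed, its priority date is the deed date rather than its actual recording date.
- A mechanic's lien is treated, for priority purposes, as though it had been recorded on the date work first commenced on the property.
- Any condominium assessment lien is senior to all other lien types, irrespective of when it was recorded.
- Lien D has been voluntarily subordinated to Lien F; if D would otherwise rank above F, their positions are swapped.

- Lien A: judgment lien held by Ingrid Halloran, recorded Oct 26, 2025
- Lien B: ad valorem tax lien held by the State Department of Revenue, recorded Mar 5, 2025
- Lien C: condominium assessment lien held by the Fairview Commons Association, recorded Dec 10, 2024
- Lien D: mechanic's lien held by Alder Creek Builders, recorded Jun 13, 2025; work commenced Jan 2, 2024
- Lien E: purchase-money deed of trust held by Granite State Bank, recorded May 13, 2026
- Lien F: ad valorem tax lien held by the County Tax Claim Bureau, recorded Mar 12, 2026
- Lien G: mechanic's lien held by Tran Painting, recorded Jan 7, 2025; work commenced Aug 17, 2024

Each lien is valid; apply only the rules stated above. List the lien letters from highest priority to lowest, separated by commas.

Adjusting effective dates: D's effective date is Jan 2, 2024, when work began; E's effective date is the deed date, Apr 25, 2026; G is treated as recorded Aug 17, 2024, the work-commencement date.
C, as a condominium assessment lien, has superpriority and ranks first.
Ordering the rest by effective date: D (Jan 2, 2024), G (Aug 17, 2024), B (Mar 5, 2025), A (Oct 26, 2025), F (Mar 12, 2026), E (Apr 25, 2026).
D is senior to F before the subordination, so the two trade places.

C, F, G, B, A, D, E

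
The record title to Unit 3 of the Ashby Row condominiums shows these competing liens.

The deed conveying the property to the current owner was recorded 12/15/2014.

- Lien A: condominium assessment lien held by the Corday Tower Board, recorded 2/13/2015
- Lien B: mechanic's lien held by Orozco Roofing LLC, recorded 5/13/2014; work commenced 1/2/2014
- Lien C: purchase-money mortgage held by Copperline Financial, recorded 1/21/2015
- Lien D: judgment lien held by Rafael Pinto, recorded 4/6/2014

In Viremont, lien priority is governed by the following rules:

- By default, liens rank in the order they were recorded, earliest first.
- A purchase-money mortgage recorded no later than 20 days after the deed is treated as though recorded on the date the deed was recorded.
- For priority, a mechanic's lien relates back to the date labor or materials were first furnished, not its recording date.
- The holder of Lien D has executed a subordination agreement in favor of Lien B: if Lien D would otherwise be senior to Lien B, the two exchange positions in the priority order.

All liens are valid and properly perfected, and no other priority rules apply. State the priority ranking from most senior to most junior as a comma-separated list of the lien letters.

B, D, C, A

Effective dates: B is treated as recorded 1/2/2014, the work-commencement date; C missed the 20-day window (37 days after the deed), so its recording date stands.
Sorted by effective date: B (1/2/2014), D (4/6/2014), C (1/21/2015), A (2/13/2015).
D already ranks below B; the subordination has no effect.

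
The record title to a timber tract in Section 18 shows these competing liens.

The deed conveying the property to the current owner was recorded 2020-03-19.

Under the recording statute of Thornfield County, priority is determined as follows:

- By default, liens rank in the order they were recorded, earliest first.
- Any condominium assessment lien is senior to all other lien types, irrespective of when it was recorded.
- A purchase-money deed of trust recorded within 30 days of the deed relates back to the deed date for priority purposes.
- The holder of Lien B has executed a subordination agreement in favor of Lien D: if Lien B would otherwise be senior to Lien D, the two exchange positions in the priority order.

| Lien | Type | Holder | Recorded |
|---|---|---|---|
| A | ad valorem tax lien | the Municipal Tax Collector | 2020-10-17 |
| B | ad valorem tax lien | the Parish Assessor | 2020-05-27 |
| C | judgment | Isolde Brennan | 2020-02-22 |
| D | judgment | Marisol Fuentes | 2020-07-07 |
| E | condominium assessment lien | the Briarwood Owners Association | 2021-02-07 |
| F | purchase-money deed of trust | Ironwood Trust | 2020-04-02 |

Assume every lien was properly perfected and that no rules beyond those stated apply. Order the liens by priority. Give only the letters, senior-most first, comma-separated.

E, C, F, D, B, A

First, effective dates: F was recorded within the 30-day window, so its effective date is the deed date 2020-03-19.
As a condominium assessment lien, E is senior to every other lien.
Among the remaining liens, by effective date: C (2020-02-22), F (2020-03-19), B (2020-05-27), D (2020-07-07), A (2020-10-17).
B would otherwise be senior to D, so under the subordination agreement B and D exchange positions.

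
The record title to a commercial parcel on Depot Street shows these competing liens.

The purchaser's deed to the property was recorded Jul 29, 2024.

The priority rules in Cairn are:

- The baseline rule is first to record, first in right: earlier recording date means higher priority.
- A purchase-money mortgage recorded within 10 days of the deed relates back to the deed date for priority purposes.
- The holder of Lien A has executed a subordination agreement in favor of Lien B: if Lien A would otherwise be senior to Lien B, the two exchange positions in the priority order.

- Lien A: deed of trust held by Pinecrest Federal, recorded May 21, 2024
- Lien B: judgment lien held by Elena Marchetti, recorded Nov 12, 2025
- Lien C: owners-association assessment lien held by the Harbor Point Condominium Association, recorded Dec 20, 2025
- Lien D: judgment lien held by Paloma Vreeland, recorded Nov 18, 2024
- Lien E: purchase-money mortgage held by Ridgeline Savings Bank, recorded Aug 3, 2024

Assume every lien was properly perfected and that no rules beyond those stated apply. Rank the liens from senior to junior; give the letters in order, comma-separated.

Effective dates: E relates back to the deed date Jul 29, 2024.
By effective date, earliest first: A (May 21, 2024), E (Jul 29, 2024), D (Nov 18, 2024), B (Nov 12, 2025), C (Dec 20, 2025).
A is senior to B before the subordination, so the two trade places.

B, E, D, A, C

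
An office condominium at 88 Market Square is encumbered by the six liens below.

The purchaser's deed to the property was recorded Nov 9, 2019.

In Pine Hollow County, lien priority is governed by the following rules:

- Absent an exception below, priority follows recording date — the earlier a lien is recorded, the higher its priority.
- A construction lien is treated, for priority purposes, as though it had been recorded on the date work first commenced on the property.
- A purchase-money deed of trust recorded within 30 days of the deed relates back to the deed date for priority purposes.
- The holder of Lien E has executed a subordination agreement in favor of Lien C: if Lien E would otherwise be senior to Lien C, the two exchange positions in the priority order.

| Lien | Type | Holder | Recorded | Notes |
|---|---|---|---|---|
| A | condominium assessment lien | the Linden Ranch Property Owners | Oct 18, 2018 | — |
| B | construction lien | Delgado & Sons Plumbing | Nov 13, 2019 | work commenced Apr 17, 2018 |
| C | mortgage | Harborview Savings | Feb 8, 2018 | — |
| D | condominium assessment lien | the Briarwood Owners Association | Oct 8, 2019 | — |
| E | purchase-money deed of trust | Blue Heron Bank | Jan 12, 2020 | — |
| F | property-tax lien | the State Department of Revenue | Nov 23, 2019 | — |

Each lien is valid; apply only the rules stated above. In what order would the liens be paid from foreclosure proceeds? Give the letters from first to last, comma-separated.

C, B, A, D, F, E

First, effective dates: B relates back to Apr 17, 2018 (work commenced); E missed the 30-day window (64 days after the deed), so its recording date stands.
Sorted by effective date: C (Feb 8, 2018), B (Apr 17, 2018), A (Oct 18, 2018), D (Oct 8, 2019), F (Nov 23, 2019), E (Jan 12, 2020).
Since E is not senior to C, the subordination leaves the order unchanged.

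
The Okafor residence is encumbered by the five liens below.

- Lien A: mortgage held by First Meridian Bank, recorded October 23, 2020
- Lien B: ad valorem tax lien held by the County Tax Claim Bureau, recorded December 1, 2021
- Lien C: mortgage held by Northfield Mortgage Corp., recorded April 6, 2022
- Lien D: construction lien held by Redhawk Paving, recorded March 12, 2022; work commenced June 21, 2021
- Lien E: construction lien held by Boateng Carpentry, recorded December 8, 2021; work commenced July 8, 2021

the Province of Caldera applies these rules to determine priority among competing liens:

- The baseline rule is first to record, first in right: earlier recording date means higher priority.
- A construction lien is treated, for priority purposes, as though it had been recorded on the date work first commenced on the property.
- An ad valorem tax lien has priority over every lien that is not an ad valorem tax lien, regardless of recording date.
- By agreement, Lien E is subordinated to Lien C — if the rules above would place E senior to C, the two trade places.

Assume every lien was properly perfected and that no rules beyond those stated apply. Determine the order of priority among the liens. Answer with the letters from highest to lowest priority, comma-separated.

First, effective dates: D's effective date is June 21, 2021, when work began; E's effective date is July 8, 2021, when work began.
B is an ad valorem tax lien and takes priority over every other lien.
Ordering the rest by effective date: A (October 23, 2020), D (June 21, 2021), E (July 8, 2021), C (April 6, 2022).
The subordination applies — E was senior to C — so E and C swap.

B, A, D, C, E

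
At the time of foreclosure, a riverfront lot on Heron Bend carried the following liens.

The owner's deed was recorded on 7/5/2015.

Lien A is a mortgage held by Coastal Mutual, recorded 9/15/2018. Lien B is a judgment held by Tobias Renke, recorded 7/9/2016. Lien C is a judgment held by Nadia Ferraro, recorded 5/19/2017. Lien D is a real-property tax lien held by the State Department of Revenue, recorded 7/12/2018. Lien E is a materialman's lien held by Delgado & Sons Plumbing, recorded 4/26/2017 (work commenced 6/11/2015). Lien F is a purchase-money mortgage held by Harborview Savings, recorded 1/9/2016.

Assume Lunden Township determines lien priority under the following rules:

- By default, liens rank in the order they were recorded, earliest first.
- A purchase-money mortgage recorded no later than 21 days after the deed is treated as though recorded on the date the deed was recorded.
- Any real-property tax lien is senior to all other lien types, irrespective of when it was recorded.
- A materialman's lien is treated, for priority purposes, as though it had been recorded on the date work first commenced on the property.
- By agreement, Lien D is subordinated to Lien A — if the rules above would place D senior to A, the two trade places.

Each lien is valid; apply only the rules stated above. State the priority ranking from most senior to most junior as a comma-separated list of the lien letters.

Effective dates: E relates back to 6/11/2015 (work commenced); F missed the 21-day window (188 days after the deed), so its recording date stands.
D, as a real-property tax lien, has superpriority and ranks first.
Remaining liens by effective date: E (6/11/2015), F (1/9/2016), B (7/9/2016), C (5/19/2017), A (9/15/2018).
The subordination applies — D was senior to A — so D and A swap.

A, E, F, B, C, D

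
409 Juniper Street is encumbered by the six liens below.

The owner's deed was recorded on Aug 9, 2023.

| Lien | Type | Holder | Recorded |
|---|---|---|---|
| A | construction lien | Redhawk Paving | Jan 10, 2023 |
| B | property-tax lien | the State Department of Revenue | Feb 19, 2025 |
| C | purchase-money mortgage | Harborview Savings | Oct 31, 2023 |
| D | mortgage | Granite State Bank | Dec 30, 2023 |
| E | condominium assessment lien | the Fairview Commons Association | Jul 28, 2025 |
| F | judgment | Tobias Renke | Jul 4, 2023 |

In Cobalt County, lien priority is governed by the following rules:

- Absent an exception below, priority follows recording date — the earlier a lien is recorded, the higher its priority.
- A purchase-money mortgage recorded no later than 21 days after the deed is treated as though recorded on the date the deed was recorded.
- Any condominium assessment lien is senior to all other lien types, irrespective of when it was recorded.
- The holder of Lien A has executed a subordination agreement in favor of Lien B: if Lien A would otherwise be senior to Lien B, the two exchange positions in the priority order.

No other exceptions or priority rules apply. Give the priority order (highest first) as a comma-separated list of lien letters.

E, B, F, C, D, A

Adjusting effective dates: C missed the 21-day window (83 days after the deed), so its recording date stands.
As a condominium assessment lien, E is senior to every other lien.
The other liens, earliest effective date first: A (Jan 10, 2023), F (Jul 4, 2023), C (Oct 31, 2023), D (Dec 30, 2023), B (Feb 19, 2025).
The subordination applies — A was senior to B — so A and B swap.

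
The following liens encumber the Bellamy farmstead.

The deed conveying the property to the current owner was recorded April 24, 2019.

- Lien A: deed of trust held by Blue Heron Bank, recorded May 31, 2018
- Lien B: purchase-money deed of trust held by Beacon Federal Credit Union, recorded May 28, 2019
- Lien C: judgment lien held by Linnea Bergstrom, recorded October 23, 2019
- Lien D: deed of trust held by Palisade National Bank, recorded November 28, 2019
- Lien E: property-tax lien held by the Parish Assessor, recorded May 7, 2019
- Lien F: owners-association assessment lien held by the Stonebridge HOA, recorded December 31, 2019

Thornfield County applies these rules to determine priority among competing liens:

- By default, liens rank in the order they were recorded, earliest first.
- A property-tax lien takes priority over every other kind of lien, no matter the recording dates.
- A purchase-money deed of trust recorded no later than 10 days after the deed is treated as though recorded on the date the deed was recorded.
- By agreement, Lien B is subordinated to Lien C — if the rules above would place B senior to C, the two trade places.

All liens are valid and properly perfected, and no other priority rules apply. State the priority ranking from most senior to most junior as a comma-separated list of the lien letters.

E, A, C, B, D, F

First, effective dates: B missed the 10-day window (34 days after the deed), so its recording date stands.
E is a property-tax lien, so it outranks all other liens regardless of date.
Among the remaining liens, by effective date: A (May 31, 2018), B (May 28, 2019), C (October 23, 2019), D (November 28, 2019), F (December 31, 2019).
B is senior to C before the subordination, so the two trade places.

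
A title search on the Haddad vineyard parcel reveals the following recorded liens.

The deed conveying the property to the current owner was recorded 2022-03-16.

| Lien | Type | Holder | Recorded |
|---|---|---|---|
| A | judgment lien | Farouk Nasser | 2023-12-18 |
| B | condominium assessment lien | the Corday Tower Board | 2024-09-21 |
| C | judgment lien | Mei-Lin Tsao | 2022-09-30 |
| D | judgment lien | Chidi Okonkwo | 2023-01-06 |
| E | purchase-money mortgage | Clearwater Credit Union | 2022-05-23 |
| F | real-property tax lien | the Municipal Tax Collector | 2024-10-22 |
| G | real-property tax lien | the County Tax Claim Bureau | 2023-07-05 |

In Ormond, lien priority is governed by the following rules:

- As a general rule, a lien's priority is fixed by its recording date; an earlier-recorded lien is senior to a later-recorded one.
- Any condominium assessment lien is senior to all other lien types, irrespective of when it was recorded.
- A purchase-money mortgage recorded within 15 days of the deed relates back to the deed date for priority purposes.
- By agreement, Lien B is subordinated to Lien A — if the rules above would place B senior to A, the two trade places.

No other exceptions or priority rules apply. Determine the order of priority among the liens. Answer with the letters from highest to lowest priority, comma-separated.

Adjusting effective dates: E was recorded 68 days after the deed — beyond 15 days — so no relation-back applies.
B is a condominium assessment lien, so it outranks all other liens regardless of date.
Remaining liens by effective date: E (2022-05-23), C (2022-09-30), D (2023-01-06), G (2023-07-05), A (2023-12-18), F (2024-10-22).
The subordination applies — B was senior to A — so B and A swap.

A, E, C, D, G, B, F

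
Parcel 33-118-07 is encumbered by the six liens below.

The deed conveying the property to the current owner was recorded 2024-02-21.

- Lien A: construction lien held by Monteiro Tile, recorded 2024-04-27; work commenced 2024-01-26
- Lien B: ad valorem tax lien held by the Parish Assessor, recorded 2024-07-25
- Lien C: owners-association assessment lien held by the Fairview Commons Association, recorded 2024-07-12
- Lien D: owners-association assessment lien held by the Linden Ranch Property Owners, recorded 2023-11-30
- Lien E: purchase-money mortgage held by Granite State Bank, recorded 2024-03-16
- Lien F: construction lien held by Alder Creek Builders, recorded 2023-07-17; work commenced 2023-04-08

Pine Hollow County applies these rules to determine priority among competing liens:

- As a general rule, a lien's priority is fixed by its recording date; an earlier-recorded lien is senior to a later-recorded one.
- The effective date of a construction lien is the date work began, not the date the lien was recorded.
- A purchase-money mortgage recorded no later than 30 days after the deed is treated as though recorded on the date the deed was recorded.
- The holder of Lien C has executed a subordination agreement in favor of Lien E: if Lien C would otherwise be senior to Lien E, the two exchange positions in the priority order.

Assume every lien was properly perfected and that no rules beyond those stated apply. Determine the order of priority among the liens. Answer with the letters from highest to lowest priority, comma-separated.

F, D, A, E, C, B

Effective dates: A relates back to 2024-01-26 (work commenced); E was recorded within the 30-day window, so its effective date is the deed date 2024-02-21; F relates back to 2023-04-08 (work commenced).
By effective date: F (2023-04-08), D (2023-11-30), A (2024-01-26), E (2024-02-21), C (2024-07-12), B (2024-07-25).
Since C is not senior to E, the subordination leaves the order unchanged.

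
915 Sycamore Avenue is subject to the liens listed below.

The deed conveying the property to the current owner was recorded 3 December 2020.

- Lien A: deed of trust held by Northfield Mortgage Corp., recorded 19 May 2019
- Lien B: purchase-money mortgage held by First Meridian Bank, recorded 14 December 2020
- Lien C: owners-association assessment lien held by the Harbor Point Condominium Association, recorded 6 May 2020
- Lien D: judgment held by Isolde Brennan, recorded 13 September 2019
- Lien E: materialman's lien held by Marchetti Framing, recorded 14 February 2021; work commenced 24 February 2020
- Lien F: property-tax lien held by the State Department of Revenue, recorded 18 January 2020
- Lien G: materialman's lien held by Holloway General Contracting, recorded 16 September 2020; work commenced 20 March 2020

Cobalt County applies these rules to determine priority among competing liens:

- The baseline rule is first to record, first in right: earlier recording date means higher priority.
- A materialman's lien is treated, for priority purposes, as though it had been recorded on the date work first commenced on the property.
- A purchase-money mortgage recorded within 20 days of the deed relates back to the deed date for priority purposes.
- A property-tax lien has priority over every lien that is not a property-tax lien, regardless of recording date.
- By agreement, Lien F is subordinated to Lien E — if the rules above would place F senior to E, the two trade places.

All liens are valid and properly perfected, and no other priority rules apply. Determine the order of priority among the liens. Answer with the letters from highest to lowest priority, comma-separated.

E, A, D, F, G, C, B

Effective dates after the stated exceptions: B relates back to the deed date 3 December 2020; E's effective date is 24 February 2020, when work began; G relates back to 20 March 2020 (work commenced).
As a property-tax lien, F is senior to every other lien.
Remaining liens by effective date: A (19 May 2019), D (13 September 2019), E (24 February 2020), G (20 March 2020), C (6 May 2020), B (3 December 2020).
The subordination applies — F was senior to E — so F and E swap.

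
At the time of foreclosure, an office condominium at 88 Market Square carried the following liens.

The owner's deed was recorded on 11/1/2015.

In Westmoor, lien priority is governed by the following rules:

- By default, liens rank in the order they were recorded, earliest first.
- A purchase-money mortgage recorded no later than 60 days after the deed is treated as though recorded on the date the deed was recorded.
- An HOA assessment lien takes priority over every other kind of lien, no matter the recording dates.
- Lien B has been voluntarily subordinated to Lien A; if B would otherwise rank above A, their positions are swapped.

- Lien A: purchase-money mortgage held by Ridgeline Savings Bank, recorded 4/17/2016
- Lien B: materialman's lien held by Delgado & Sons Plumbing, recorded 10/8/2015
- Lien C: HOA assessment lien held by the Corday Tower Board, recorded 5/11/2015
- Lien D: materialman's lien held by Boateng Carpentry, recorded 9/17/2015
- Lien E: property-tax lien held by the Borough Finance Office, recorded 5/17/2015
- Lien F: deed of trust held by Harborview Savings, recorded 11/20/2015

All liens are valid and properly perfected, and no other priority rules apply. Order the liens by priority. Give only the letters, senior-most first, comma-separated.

C, E, D, A, F, B

First, effective dates: A was recorded 168 days after the deed — beyond 60 days — so no relation-back applies.
C is an HOA assessment lien, so it outranks all other liens regardless of date.
The other liens, earliest effective date first: E (5/17/2015), D (9/17/2015), B (10/8/2015), F (11/20/2015), A (4/17/2016).
Because B would otherwise rank above A, the subordination swaps them.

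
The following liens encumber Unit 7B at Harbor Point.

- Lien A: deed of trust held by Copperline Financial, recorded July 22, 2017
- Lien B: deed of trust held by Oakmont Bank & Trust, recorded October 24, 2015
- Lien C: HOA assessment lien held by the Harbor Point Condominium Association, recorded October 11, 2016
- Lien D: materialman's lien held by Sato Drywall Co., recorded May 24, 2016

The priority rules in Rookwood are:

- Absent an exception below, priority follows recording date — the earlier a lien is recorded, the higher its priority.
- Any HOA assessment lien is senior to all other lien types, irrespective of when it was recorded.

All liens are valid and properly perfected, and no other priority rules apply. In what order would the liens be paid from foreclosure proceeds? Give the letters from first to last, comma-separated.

C, B, D, A

As an HOA assessment lien, C is senior to every other lien.
Ordering the rest by effective date: B (October 24, 2015), D (May 24, 2016), A (July 22, 2017).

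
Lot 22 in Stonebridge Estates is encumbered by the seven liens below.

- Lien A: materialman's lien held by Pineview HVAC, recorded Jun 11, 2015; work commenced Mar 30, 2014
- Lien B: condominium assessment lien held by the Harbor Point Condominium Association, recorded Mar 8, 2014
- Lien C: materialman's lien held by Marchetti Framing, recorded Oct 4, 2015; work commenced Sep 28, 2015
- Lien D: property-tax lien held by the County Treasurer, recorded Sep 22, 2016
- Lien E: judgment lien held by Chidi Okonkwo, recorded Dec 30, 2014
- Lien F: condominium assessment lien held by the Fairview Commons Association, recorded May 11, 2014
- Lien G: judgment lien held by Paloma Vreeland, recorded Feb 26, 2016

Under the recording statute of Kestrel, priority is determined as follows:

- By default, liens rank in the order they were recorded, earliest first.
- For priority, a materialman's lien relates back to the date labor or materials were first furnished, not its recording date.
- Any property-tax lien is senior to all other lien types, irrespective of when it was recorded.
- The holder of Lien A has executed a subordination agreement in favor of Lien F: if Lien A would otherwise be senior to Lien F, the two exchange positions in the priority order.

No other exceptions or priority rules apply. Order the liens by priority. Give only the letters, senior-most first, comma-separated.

First, effective dates: A's effective date is Mar 30, 2014, when work began; C relates back to Sep 28, 2015 (work commenced).
As a property-tax lien, D is senior to every other lien.
The other liens, earliest effective date first: B (Mar 8, 2014), A (Mar 30, 2014), F (May 11, 2014), E (Dec 30, 2014), C (Sep 28, 2015), G (Feb 26, 2016).
The subordination applies — A was senior to F — so A and F swap.

D, B, F, A, E, C, G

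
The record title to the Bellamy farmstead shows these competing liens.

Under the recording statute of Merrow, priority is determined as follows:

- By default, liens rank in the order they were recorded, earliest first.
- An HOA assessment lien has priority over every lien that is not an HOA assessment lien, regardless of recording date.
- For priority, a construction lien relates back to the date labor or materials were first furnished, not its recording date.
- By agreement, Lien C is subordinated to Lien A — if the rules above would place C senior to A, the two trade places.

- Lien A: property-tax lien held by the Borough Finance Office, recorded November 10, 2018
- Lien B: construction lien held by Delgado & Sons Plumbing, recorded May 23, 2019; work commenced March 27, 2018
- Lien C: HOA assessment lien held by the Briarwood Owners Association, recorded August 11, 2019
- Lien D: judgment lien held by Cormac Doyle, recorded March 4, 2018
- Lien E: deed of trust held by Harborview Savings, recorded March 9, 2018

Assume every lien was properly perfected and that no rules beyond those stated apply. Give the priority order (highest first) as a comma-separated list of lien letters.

A, D, E, B, C

First, effective dates: B's effective date is March 27, 2018, when work began.
As an HOA assessment lien, C is senior to every other lien.
Remaining liens by effective date: D (March 4, 2018), E (March 9, 2018), B (March 27, 2018), A (November 10, 2018).
The subordination applies — C was senior to A — so C and A swap.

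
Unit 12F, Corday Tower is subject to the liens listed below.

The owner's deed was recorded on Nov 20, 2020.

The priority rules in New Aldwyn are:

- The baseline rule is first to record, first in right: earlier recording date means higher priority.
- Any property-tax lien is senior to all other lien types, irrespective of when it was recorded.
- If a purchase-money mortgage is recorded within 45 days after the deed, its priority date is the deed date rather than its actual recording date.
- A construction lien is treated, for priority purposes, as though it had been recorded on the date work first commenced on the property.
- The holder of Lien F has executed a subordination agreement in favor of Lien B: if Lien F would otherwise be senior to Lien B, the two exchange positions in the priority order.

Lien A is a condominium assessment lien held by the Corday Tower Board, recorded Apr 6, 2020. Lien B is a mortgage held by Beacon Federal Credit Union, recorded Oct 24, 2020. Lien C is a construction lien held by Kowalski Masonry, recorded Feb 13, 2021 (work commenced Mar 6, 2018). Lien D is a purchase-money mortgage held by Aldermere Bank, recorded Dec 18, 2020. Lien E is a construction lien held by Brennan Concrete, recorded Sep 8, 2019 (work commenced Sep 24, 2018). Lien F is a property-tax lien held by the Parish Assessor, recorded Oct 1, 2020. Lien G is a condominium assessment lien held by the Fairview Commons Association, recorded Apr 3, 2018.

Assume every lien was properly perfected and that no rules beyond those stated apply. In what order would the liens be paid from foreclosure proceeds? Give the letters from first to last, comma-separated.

B, C, G, E, A, F, D

Adjusting effective dates: C relates back to Mar 6, 2018 (work commenced); D's effective date is the deed date, Nov 20, 2020; E is treated as recorded Sep 24, 2018, the work-commencement date.
As a property-tax lien, F is senior to every other lien.
Remaining liens by effective date: C (Mar 6, 2018), G (Apr 3, 2018), E (Sep 24, 2018), A (Apr 6, 2020), B (Oct 24, 2020), D (Nov 20, 2020).
Because F would otherwise rank above B, the subordination swaps them.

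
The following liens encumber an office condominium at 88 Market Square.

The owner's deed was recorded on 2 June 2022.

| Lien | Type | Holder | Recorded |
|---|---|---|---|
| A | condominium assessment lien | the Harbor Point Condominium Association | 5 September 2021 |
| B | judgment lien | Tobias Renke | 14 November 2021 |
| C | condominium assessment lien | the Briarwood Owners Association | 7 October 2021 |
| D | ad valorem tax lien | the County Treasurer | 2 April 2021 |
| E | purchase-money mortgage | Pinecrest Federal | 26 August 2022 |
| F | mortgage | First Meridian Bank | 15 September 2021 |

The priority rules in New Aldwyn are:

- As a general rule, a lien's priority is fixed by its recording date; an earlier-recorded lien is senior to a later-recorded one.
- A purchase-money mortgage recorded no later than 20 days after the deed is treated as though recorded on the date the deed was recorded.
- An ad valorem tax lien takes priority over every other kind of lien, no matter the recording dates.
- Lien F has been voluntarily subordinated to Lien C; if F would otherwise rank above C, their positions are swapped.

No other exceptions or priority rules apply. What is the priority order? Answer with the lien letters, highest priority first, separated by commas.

D, A, C, F, B, E

First, effective dates: E was recorded 85 days after the deed — beyond 20 days — so no relation-back applies.
As an ad valorem tax lien, D is senior to every other lien.
The other liens, earliest effective date first: A (5 September 2021), F (15 September 2021), C (7 October 2021), B (14 November 2021), E (26 August 2022).
F would otherwise be senior to C, so under the subordination agreement F and C exchange positions.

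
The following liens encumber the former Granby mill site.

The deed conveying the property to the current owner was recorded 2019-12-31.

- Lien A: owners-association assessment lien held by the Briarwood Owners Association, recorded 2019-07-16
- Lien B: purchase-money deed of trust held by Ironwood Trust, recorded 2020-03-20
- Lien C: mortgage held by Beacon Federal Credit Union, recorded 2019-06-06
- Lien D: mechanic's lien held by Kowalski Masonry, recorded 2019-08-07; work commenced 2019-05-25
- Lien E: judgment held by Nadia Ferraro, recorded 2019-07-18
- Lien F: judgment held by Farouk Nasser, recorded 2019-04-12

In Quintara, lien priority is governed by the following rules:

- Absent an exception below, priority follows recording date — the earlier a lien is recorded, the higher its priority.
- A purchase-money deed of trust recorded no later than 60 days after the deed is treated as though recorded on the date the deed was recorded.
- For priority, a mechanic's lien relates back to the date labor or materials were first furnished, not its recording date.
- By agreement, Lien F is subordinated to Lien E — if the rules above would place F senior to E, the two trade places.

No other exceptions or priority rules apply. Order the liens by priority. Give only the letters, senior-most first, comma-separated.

E, D, C, A, F, B

Effective dates: B missed the 60-day window (80 days after the deed), so its recording date stands; D's effective date is 2019-05-25, when work began.
By effective date: F (2019-04-12), D (2019-05-25), C (2019-06-06), A (2019-07-16), E (2019-07-18), B (2020-03-20).
The subordination applies — F was senior to E — so F and E swap.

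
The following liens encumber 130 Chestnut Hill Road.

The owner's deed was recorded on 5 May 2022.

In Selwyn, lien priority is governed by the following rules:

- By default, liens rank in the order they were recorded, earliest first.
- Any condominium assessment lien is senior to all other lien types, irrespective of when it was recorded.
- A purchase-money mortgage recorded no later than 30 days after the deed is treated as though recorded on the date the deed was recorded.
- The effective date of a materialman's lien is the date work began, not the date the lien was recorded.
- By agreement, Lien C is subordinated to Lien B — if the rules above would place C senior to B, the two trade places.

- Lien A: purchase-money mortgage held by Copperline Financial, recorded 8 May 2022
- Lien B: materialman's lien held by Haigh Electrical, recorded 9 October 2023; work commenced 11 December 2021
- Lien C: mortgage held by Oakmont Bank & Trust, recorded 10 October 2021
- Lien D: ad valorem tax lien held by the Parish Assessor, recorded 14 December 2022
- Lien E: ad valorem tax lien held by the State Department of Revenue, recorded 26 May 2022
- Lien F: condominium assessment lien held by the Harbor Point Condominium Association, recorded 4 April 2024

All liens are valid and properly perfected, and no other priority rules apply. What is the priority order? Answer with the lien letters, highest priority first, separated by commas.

Effective dates: A was recorded within the 30-day window, so its effective date is the deed date 5 May 2022; B is treated as recorded 11 December 2021, the work-commencement date.
F, as a condominium assessment lien, has superpriority and ranks first.
Remaining liens by effective date: C (10 October 2021), B (11 December 2021), A (5 May 2022), E (26 May 2022), D (14 December 2022).
The subordination applies — C was senior to B — so C and B swap.

F, B, C, A, E, D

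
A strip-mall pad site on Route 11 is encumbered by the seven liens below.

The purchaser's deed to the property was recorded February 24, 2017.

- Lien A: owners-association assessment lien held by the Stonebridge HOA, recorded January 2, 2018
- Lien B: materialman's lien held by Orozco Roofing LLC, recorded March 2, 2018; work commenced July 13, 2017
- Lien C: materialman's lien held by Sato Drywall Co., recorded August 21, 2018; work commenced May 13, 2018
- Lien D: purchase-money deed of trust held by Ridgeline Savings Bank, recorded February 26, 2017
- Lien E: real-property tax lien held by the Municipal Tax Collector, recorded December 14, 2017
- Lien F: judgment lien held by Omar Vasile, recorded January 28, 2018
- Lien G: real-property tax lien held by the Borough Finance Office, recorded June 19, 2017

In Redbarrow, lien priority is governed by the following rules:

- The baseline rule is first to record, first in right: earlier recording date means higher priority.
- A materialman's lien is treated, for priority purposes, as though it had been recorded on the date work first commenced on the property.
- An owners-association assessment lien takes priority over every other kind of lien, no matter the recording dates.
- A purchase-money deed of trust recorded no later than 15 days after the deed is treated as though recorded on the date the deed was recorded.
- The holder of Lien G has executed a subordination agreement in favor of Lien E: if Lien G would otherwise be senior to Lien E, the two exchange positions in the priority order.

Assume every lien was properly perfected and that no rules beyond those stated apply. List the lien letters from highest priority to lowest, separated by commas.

Adjusting effective dates: B's effective date is July 13, 2017, when work began; C relates back to May 13, 2018 (work commenced); D was recorded within the 15-day window, so its effective date is the deed date February 24, 2017.
A is an owners-association assessment lien, so it outranks all other liens regardless of date.
Remaining liens by effective date: D (February 24, 2017), G (June 19, 2017), B (July 13, 2017), E (December 14, 2017), F (January 28, 2018), C (May 13, 2018).
Because G would otherwise rank above E, the subordination swaps them.

A, D, E, B, G, F, C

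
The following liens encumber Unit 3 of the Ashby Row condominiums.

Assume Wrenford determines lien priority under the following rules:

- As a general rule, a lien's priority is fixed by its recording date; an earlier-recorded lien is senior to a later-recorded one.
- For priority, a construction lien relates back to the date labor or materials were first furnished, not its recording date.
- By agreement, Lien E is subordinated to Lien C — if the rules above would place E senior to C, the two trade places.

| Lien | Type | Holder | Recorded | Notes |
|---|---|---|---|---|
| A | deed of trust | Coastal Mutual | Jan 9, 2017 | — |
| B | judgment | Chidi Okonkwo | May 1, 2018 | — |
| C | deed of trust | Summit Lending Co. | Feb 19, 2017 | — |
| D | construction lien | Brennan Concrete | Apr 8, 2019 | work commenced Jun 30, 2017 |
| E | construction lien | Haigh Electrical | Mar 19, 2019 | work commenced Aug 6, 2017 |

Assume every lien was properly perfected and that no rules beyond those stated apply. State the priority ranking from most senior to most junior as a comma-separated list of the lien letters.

A, C, D, E, B

Effective dates after the stated exceptions: D is treated as recorded Jun 30, 2017, the work-commencement date; E is treated as recorded Aug 6, 2017, the work-commencement date.
Sorted by effective date: A (Jan 9, 2017), C (Feb 19, 2017), D (Jun 30, 2017), E (Aug 6, 2017), B (May 1, 2018).
E is already junior to C, so the subordination agreement changes nothing.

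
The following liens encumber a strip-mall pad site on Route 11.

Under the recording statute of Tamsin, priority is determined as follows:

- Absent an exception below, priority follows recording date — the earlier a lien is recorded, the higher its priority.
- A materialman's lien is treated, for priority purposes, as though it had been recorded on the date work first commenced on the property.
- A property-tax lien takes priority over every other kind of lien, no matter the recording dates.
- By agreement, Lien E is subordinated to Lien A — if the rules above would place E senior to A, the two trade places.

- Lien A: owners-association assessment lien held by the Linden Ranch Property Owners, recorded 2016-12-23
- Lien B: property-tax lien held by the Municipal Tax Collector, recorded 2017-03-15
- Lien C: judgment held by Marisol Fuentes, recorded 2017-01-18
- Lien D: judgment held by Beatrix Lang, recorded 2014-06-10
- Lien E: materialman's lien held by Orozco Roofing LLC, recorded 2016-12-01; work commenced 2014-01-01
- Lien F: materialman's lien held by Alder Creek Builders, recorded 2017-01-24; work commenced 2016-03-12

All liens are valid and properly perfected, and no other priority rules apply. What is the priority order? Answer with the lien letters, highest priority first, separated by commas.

First, effective dates: E's effective date is 2014-01-01, when work began; F's effective date is 2016-03-12, when work began.
As a property-tax lien, B is senior to every other lien.
Remaining liens by effective date: E (2014-01-01), D (2014-06-10), F (2016-03-12), A (2016-12-23), C (2017-01-18).
Because E would otherwise rank above A, the subordination swaps them.

B, A, D, F, E, C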